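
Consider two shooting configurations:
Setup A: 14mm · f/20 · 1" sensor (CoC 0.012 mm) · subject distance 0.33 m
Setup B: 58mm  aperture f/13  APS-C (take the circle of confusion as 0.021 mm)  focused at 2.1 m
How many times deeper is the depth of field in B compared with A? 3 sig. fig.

Setup A: H = 14²/(20×0.012) + 14 ≈ 830.7 mm; DoF = Df − Dn = 538.28 − 237.93 ≈ 300.35 mm.
Setup B: H = 58²/(13×0.021) + 58 ≈ 12380.3 mm; DoF = Df − Dn = 2517.13 − 1801.47 ≈ 715.66 mm.
Ratio = 715.66 / 300.35 ≈ 2.38.

2.38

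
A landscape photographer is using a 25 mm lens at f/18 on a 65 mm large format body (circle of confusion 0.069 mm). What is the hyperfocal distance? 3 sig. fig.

0.528 m

Hyperfocal distance H = f²/(N·c) + f = 25²/(18 × 0.069) + 25 = 625/1.242 + 25 ≈ 528.2 mm ≈ 0.528 m.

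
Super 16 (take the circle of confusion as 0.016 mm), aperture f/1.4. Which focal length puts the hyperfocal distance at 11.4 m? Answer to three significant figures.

16.0 mm

From H = f²/(N·c) + f, with f ≪ H: f ≈ √(H·N·c) = √(11400 × 1.4 × 0.016) = √255.36 ≈ 15.98 mm.
The +f correction barely moves this — solving exactly, f² + N·c·f − N·c·H = 0 ⇒ f = (−N·c + √((N·c)² + 4·N·c·H))/2 = (−0.0224 + √1021.4)/2 ≈ 15.969 mm, so f ≈ 16.0 mm.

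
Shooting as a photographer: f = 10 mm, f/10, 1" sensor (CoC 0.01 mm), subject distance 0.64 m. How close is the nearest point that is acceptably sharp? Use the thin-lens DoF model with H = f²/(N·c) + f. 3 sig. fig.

393 mm

Hyperfocal distance H = f²/(N·c) + f = 10²/(10 × 0.01) + 10 = 100/0.1 + 10 ≈ 1010.0 mm ≈ 1.010 m.
Near limit Dn = s·(H − f)/(H + s − 2f) = 640 × (1010.0 − 10) / (1010.0 + 640 − 2 × 10) = 640 × 1000.0 / 1630.0 ≈ 392.64 mm.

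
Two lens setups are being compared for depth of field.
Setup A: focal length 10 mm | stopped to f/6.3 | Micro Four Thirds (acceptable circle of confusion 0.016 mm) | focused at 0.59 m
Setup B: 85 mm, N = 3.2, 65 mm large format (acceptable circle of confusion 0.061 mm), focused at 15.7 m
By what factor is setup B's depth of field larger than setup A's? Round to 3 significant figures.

15.4

Setup A: H = 10²/(6.3×0.016) + 10 ≈ 1002.1 mm; DoF = Df − Dn = 1420.5 − 372.3 ≈ 1048.2 mm.
Setup B: H = 85²/(3.2×0.061) + 85 ≈ 37098.3 mm; DoF = Df − Dn = 27157 − 11042 ≈ 16115 mm.
Ratio = 16115 / 1048.2 ≈ 15.4.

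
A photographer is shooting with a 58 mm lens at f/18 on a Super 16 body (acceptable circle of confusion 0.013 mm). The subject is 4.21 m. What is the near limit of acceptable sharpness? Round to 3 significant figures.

Hyperfocal distance H = f²/(N·c) + f = 58²/(18 × 0.013) + 58 = 3364/0.234 + 58 ≈ 14434.1 mm ≈ 14.43 m.
Near limit Dn = s·(H − f)/(H + s − 2f) = 4210 × (14434.1 − 58) / (14434.1 + 4210 − 2 × 58) = 4210 × 14376.1 / 18528.1 ≈ 3266.6 mm ≈ 3.27 m.

3.27 m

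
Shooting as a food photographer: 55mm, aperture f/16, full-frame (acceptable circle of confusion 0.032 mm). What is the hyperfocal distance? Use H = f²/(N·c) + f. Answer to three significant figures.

Hyperfocal distance H = f²/(N·c) + f = 55²/(16 × 0.032) + 55 = 3025/0.512 + 55 ≈ 5963.2 mm ≈ 5.96 m.

5.96 m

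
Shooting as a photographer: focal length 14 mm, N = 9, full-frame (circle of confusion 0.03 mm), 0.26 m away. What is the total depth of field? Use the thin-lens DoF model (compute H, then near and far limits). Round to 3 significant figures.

Hyperfocal distance H = f²/(N·c) + f = 14²/(9 × 0.03) + 14 = 196/0.27 + 14 ≈ 739.9 mm ≈ 0.740 m.
Near limit Dn = s·(H − f)/(H + s − 2f) = 260 × (739.9 − 14) / (739.9 + 260 − 2 × 14) = 260 × 725.9 / 971.9 ≈ 194.19 mm.
Far limit Df = s·(H − f)/(H − s) = 260 × (739.9 − 14) / (739.9 − 260) = 260 × 725.9 / 479.9 ≈ 393.27 mm.
Depth of field = Df − Dn = 393.27 − 194.19 ≈ 199.08 mm.

199 mm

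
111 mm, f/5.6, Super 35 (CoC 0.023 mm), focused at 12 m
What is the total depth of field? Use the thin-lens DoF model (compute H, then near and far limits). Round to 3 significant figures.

Hyperfocal distance H = f²/(N·c) + f = 111²/(5.6 × 0.023) + 111 = 12321/0.1288 + 111 ≈ 95770.9 mm ≈ 95.77 m.
Near limit Dn = s·(H − f)/(H + s − 2f) = 12000 × (95770.9 − 111) / (95770.9 + 12000 − 2 × 111) = 12000 × 95659.9 / 107548.9 ≈ 10673.5 mm.
Far limit Df = s·(H − f)/(H − s) = 12000 × (95770.9 − 111) / (95770.9 − 12000) = 12000 × 95659.9 / 83770.9 ≈ 13703.1 mm.
Depth of field = Df − Dn = 13703.1 − 10673.5 ≈ 3029.6 mm ≈ 3.03 m.

3.03 m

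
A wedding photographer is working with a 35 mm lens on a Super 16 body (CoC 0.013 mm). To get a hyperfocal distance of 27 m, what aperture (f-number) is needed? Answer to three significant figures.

Rearrange H = f²/(N·c) + f for N: N = f² / ((H − f)·c).
N = 35² / ((27000 − 35) × 0.013) = 1225 / 350.5 ≈ 3.49.

f/3.49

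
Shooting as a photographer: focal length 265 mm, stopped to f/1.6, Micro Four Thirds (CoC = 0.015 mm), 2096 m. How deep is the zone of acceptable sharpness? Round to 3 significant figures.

Hyperfocal distance H = f²/(N·c) + f = 265²/(1.6 × 0.015) + 265 = 70225/0.024 + 265 ≈ 2926306.7 mm ≈ 2926 m.
Near limit Dn = s·(H − f)/(H + s − 2f) = 2096000 × (2926306.7 − 265) / (2926306.7 + 2096000 − 2 × 265) = 2096000 × 2926041.7 / 5021776.7 ≈ 1221278 mm.
Far limit Df = s·(H − f)/(H − s) = 2096000 × (2926306.7 − 265) / (2926306.7 − 2096000) = 2096000 × 2926041.7 / 830306.7 ≈ 7386407 mm.
Depth of field = Df − Dn = 7386407 − 1221278 ≈ 6165129 mm ≈ 6170 m.

6170 m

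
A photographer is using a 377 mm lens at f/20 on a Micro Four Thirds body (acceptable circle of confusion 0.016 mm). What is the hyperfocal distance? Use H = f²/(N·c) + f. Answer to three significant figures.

445 m

Hyperfocal distance H = f²/(N·c) + f = 377²/(20 × 0.016) + 377 = 142129/0.32 + 377 ≈ 444530.1 mm ≈ 445 m.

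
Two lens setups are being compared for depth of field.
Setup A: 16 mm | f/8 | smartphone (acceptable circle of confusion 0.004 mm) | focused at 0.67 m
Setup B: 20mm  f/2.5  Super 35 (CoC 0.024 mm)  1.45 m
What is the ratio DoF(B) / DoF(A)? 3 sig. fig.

5.91

Setup A: H = 16²/(8×0.004) + 16 ≈ 8016.0 mm; DoF = Df − Dn = 729.65 − 619.37 ≈ 110.28 mm.
Setup B: H = 20²/(2.5×0.024) + 20 ≈ 6686.7 mm; DoF = Df − Dn = 1845.96 − 1193.91 ≈ 652.05 mm.
Ratio = 652.05 / 110.28 ≈ 5.91.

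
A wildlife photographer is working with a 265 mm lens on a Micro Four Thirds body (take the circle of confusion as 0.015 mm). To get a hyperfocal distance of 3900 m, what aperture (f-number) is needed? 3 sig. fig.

Rearrange H = f²/(N·c) + f for N: N = f² / ((H − f)·c).
N = 265² / ((3900000 − 265) × 0.015) = 70225 / 58496 ≈ 1.20.

f/1.20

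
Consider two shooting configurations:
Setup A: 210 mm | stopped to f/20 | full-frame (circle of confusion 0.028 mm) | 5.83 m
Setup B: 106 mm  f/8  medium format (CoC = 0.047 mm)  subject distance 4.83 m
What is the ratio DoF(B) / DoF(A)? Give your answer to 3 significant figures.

1.87

Setup A: H = 210²/(20×0.028) + 210 ≈ 78960.0 mm; DoF = Df − Dn = 6278.03 − 5441.66 ≈ 836.37 mm.
Setup B: H = 106²/(8×0.047) + 106 ≈ 29989.0 mm; DoF = Df − Dn = 5736.9 − 4170.7 ≈ 1566.2 mm.
Ratio = 1566.2 / 836.37 ≈ 1.87.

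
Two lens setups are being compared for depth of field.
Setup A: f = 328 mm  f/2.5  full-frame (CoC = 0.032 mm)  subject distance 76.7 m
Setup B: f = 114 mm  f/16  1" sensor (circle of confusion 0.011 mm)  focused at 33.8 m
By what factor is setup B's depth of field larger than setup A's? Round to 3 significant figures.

Setup A: H = 328²/(2.5×0.032) + 328 ≈ 1345128.0 mm; DoF = Df − Dn = 81318.1 − 72578.2 ≈ 8739.9 mm.
Setup B: H = 114²/(16×0.011) + 114 ≈ 73954.9 mm; DoF = Df − Dn = 62155 − 23211 ≈ 38944 mm.
Ratio = 38944 / 8739.9 ≈ 4.46.

4.46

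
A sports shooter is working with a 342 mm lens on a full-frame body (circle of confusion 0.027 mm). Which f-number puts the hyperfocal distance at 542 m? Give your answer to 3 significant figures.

Rearrange H = f²/(N·c) + f for N: N = f² / ((H − f)·c).
N = 342² / ((542000 − 342) × 0.027) = 116964 / 14625 ≈ 8.

f/8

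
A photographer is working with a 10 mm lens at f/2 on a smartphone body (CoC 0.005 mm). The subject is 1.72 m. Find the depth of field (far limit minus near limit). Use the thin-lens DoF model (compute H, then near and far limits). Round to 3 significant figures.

0.606 m

Hyperfocal distance H = f²/(N·c) + f = 10²/(2 × 0.005) + 10 = 100/0.01 + 10 ≈ 10010.0 mm ≈ 10.01 m.
Near limit Dn = s·(H − f)/(H + s − 2f) = 1720 × (10010.0 − 10) / (10010.0 + 1720 − 2 × 10) = 1720 × 10000.0 / 11710.0 ≈ 1468.83 mm.
Far limit Df = s·(H − f)/(H − s) = 1720 × (10010.0 − 10) / (10010.0 − 1720) = 1720 × 10000.0 / 8290.0 ≈ 2074.79 mm.
Depth of field = Df − Dn = 2074.79 − 1468.83 ≈ 605.96 mm ≈ 0.606 m.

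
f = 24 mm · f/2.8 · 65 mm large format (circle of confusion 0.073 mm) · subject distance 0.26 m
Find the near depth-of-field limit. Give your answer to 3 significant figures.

240 mm

Hyperfocal distance H = f²/(N·c) + f = 24²/(2.8 × 0.073) + 24 = 576/0.2044 + 24 ≈ 2842.0 mm ≈ 2.842 m.
Near limit Dn = s·(H − f)/(H + s − 2f) = 260 × (2842.0 − 24) / (2842.0 + 260 − 2 × 24) = 260 × 2818.0 / 3054.0 ≈ 239.91 mm.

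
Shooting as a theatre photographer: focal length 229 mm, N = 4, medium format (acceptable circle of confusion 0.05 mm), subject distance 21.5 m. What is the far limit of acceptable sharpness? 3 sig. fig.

23.4 m

Hyperfocal distance H = f²/(N·c) + f = 229²/(4 × 0.05) + 229 = 52441/0.2 + 229 ≈ 262434.0 mm ≈ 262.4 m.
Far limit Df = s·(H − f)/(H − s) = 21500 × (262434.0 − 229) / (262434.0 − 21500) = 21500 × 262205.0 / 240934.0 ≈ 23398 mm ≈ 23.4 m.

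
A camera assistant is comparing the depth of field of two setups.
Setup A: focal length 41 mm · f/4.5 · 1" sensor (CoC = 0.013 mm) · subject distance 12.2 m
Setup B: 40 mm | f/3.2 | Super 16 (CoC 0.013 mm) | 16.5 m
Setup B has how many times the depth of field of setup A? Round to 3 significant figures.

Setup A: H = 41²/(4.5×0.013) + 41 ≈ 28776.0 mm; DoF = Df − Dn = 21149 − 8573 ≈ 12576 mm.
Setup B: H = 40²/(3.2×0.013) + 40 ≈ 38501.5 mm; DoF = Df − Dn = 28844 − 11555 ≈ 17289 mm.
Ratio = 17289 / 12576 ≈ 1.37.

1.37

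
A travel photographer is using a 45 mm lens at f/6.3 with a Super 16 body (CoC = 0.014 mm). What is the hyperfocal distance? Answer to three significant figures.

23.0 m

Hyperfocal distance H = f²/(N·c) + f = 45²/(6.3 × 0.014) + 45 = 2025/0.0882 + 45 ≈ 23004.2 mm ≈ 23.0 m.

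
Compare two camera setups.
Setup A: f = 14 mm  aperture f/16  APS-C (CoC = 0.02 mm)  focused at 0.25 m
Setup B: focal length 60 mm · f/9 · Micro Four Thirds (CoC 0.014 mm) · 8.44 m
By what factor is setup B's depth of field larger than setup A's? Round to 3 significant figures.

Setup A: H = 14²/(16×0.02) + 14 ≈ 626.5 mm; DoF = Df − Dn = 406.71 − 180.47 ≈ 226.24 mm.
Setup B: H = 60²/(9×0.014) + 60 ≈ 28631.4 mm; DoF = Df − Dn = 11942.8 − 6525.9 ≈ 5416.9 mm.
Ratio = 5416.9 / 226.24 ≈ 23.9.

23.9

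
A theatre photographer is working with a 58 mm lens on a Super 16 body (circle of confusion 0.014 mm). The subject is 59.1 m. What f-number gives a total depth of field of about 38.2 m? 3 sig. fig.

f/1.20

Write h = H − f = f²/(N·c). The thin-lens limits are Dn = s·h/(h + (s−f)) and Df = s·h/(h − (s−f)), so DoF = Df − Dn = 2·s·(s−f)·h / (h² − (s−f)²).
That is a quadratic in h: DoF·h² − 2·s·(s−f)·h − DoF·(s−f)² = 0 ⇒ h = (s−f)·(s + √(s² + DoF²)) / DoF = 59042 × (59100 + √(59100² + 38200²)) / 38200 = 59042 × (59100 + 70370.8) / 38200 ≈ 200110 mm.
Then N = f²/(c·h) = 58² / (0.014 × 200110) = 3364 / 2801.5 ≈ 1.20.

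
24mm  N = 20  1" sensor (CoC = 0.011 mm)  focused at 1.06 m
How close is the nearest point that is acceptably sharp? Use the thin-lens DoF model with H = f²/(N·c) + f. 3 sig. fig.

0.759 m

Hyperfocal distance H = f²/(N·c) + f = 24²/(20 × 0.011) + 24 = 576/0.22 + 24 ≈ 2642.2 mm ≈ 2.642 m.
Near limit Dn = s·(H − f)/(H + s − 2f) = 1060 × (2642.2 − 24) / (2642.2 + 1060 − 2 × 24) = 1060 × 2618.2 / 3654.2 ≈ 759.48 mm ≈ 0.759 m.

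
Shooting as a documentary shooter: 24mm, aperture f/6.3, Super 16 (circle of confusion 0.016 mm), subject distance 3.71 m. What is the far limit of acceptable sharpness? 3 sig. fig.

Hyperfocal distance H = f²/(N·c) + f = 24²/(6.3 × 0.016) + 24 = 576/0.1008 + 24 ≈ 5738.3 mm ≈ 5.738 m.
Far limit Df = s·(H − f)/(H − s) = 3710 × (5738.3 − 24) / (5738.3 − 3710) = 3710 × 5714.3 / 2028.3 ≈ 10452 mm ≈ 10.5 m.

10.5 m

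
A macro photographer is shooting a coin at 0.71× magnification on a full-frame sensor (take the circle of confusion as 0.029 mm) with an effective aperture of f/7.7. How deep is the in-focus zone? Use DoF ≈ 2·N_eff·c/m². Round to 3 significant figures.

At magnification m, DoF ≈ 2·N_eff·c/m² = 2 × 7.7 × 0.029 / 0.71² = 0.4466 / 0.5041 ≈ 0.886 mm.

0.886 mm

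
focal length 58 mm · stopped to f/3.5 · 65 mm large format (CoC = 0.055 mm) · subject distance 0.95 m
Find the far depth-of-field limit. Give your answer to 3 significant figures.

Hyperfocal distance H = f²/(N·c) + f = 58²/(3.5 × 0.055) + 58 = 3364/0.1925 + 58 ≈ 17533.3 mm ≈ 17.53 m.
Far limit Df = s·(H − f)/(H − s) = 950 × (17533.3 − 58) / (17533.3 − 950) = 950 × 17475.3 / 16583.3 ≈ 1001.1 mm ≈ 1.00 m.

1.00 m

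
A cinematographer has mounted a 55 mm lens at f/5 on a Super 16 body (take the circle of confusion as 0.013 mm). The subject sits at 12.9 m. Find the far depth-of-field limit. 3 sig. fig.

Hyperfocal distance H = f²/(N·c) + f = 55²/(5 × 0.013) + 55 = 3025/0.065 + 55 ≈ 46593.5 mm ≈ 46.59 m.
Far limit Df = s·(H − f)/(H − s) = 12900 × (46593.5 − 55) / (46593.5 − 12900) = 12900 × 46538.5 / 33693.5 ≈ 17818 mm ≈ 17.8 m.

17.8 m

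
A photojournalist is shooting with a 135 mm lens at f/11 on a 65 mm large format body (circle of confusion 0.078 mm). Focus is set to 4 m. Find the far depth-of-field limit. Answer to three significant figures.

Hyperfocal distance H = f²/(N·c) + f = 135²/(11 × 0.078) + 135 = 18225/0.858 + 135 ≈ 21376.3 mm ≈ 21.38 m.
Far limit Df = s·(H − f)/(H − s) = 4000 × (21376.3 − 135) / (21376.3 − 4000) = 4000 × 21241.3 / 17376.3 ≈ 4889.7 mm ≈ 4.89 m.

4.89 m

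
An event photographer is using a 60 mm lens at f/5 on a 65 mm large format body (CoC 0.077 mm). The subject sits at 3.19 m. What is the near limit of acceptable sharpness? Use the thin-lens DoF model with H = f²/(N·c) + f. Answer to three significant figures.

2.39 m

Hyperfocal distance H = f²/(N·c) + f = 60²/(5 × 0.077) + 60 = 3600/0.385 + 60 ≈ 9410.6 mm ≈ 9.411 m.
Near limit Dn = s·(H − f)/(H + s − 2f) = 3190 × (9410.6 − 60) / (9410.6 + 3190 − 2 × 60) = 3190 × 9350.6 / 12480.6 ≈ 2390.0 mm ≈ 2.39 m.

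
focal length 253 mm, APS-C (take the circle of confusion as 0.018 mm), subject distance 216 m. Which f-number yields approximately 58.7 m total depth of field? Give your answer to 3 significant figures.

Write h = H − f = f²/(N·c). The thin-lens limits are Dn = s·h/(h + (s−f)) and Df = s·h/(h − (s−f)), so DoF = Df − Dn = 2·s·(s−f)·h / (h² − (s−f)²).
That is a quadratic in h: DoF·h² − 2·s·(s−f)·h − DoF·(s−f)² = 0 ⇒ h = (s−f)·(s + √(s² + DoF²)) / DoF = 215747 × (216000 + √(216000² + 58700²)) / 58700 = 215747 × (216000 + 223834) / 58700 ≈ 1616574 mm.
Then N = f²/(c·h) = 253² / (0.018 × 1616574) = 64009 / 29098 ≈ 2.20.

f/2.20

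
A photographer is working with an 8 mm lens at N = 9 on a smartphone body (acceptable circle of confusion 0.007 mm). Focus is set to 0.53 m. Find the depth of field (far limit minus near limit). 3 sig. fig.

0.740 m

Hyperfocal distance H = f²/(N·c) + f = 8²/(9 × 0.007) + 8 = 64/0.063 + 8 ≈ 1023.9 mm ≈ 1.024 m.
Near limit Dn = s·(H − f)/(H + s − 2f) = 530 × (1023.9 − 8) / (1023.9 + 530 − 2 × 8) = 530 × 1015.9 / 1537.9 ≈ 350.10 mm.
Far limit Df = s·(H − f)/(H − s) = 530 × (1023.9 − 8) / (1023.9 − 530) = 530 × 1015.9 / 493.9 ≈ 1090.18 mm.
Depth of field = Df − Dn = 1090.18 − 350.10 ≈ 740.08 mm ≈ 0.740 m.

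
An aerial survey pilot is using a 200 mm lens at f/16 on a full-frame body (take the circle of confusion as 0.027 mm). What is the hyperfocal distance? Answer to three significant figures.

Hyperfocal distance H = f²/(N·c) + f = 200²/(16 × 0.027) + 200 = 40000/0.432 + 200 ≈ 92792.6 mm ≈ 92.8 m.

92.8 m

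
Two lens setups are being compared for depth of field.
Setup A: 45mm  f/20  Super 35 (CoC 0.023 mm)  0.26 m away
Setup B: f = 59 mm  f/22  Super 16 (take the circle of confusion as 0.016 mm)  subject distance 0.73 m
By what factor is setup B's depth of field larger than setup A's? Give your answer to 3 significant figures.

3.91

Setup A: H = 45²/(20×0.023) + 45 ≈ 4447.2 mm; DoF = Df − Dn = 273.350 − 247.893 ≈ 25.457 mm.
Setup B: H = 59²/(22×0.016) + 59 ≈ 9948.2 mm; DoF = Df − Dn = 783.137 − 683.615 ≈ 99.522 mm.
Ratio = 99.522 / 25.457 ≈ 3.91.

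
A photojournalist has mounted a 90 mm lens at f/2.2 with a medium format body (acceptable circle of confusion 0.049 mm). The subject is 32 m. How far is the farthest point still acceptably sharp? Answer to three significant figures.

Hyperfocal distance H = f²/(N·c) + f = 90²/(2.2 × 0.049) + 90 = 8100/0.1078 + 90 ≈ 75229.1 mm ≈ 75.23 m.
Far limit Df = s·(H − f)/(H − s) = 32000 × (75229.1 − 90) / (75229.1 − 32000) = 32000 × 75139.1 / 43229.1 ≈ 55621 mm ≈ 55.6 m.

55.6 m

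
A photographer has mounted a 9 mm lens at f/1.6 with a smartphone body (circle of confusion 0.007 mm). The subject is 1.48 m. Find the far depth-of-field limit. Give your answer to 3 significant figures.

Hyperfocal distance H = f²/(N·c) + f = 9²/(1.6 × 0.007) + 9 = 81/0.0112 + 9 ≈ 7241.1 mm ≈ 7.241 m.
Far limit Df = s·(H − f)/(H − s) = 1480 × (7241.1 − 9) / (7241.1 − 1480) = 1480 × 7232.1 / 5761.1 ≈ 1857.9 mm ≈ 1.86 m.

1.86 m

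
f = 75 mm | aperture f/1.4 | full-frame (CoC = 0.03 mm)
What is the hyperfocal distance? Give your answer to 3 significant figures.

134 m

Hyperfocal distance H = f²/(N·c) + f = 75²/(1.4 × 0.03) + 75 = 5625/0.042 + 75 ≈ 134003.6 mm ≈ 134 m.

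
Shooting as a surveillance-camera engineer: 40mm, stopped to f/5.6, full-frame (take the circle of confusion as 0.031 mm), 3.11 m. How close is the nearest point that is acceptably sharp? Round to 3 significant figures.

2.33 m

Hyperfocal distance H = f²/(N·c) + f = 40²/(5.6 × 0.031) + 40 = 1600/0.1736 + 40 ≈ 9256.6 mm ≈ 9.257 m.
Near limit Dn = s·(H − f)/(H + s − 2f) = 3110 × (9256.6 − 40) / (9256.6 + 3110 − 2 × 40) = 3110 × 9216.6 / 12286.6 ≈ 2332.9 mm ≈ 2.33 m.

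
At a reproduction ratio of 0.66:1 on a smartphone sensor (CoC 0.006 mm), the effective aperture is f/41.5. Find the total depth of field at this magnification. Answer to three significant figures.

At magnification m, DoF ≈ 2·N_eff·c/m² = 2 × 41.5 × 0.006 / 0.66² = 0.498 / 0.4356 ≈ 1.14 mm.

1.14 mm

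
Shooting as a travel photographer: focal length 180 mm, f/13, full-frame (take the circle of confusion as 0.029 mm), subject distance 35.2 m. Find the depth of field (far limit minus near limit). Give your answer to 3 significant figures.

Hyperfocal distance H = f²/(N·c) + f = 180²/(13 × 0.029) + 180 = 32400/0.377 + 180 ≈ 86121.6 mm ≈ 86.12 m.
Near limit Dn = s·(H − f)/(H + s − 2f) = 35200 × (86121.6 − 180) / (86121.6 + 35200 − 2 × 180) = 35200 × 85941.6 / 120961.6 ≈ 25009 mm.
Far limit Df = s·(H − f)/(H − s) = 35200 × (86121.6 − 180) / (86121.6 − 35200) = 35200 × 85941.6 / 50921.6 ≈ 59408 mm.
Depth of field = Df − Dn = 59408 − 25009 ≈ 34399 mm ≈ 34.4 m.

34.4 m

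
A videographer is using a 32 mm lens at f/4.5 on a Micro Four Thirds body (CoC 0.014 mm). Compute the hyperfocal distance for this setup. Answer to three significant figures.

Hyperfocal distance H = f²/(N·c) + f = 32²/(4.5 × 0.014) + 32 = 1024/0.063 + 32 ≈ 16286.0 mm ≈ 16.3 m.

16.3 m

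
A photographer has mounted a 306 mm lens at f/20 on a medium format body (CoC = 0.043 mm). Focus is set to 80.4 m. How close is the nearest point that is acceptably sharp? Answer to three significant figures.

Hyperfocal distance H = f²/(N·c) + f = 306²/(20 × 0.043) + 306 = 93636/0.86 + 306 ≈ 109185.1 mm ≈ 109.2 m.
Near limit Dn = s·(H − f)/(H + s − 2f) = 80400 × (109185.1 − 306) / (109185.1 + 80400 − 2 × 306) = 80400 × 108879.1 / 188973.1 ≈ 46323 mm ≈ 46.3 m.

46.3 m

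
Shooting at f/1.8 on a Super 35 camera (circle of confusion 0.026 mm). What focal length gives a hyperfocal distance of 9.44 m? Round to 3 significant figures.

21.0 mm

From H = f²/(N·c) + f, with f ≪ H: f ≈ √(H·N·c) = √(9440 × 1.8 × 0.026) = √441.79 ≈ 21.02 mm.
The +f correction barely moves this — solving exactly, f² + N·c·f − N·c·H = 0 ⇒ f = (−N·c + √((N·c)² + 4·N·c·H))/2 = (−0.0468 + √1767.2)/2 ≈ 20.995 mm, so f ≈ 21.0 mm.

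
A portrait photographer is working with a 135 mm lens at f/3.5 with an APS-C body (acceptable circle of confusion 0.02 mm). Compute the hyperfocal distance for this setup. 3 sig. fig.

260 m

Hyperfocal distance H = f²/(N·c) + f = 135²/(3.5 × 0.02) + 135 = 18225/0.07 + 135 ≈ 260492.1 mm ≈ 260 m.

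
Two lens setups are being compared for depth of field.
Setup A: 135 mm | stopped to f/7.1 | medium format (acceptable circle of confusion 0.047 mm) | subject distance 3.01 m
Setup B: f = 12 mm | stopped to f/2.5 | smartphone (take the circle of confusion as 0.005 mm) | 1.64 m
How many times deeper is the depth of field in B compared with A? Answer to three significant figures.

1.49

Setup A: H = 135²/(7.1×0.047) + 135 ≈ 54749.9 mm; DoF = Df − Dn = 3177.25 − 2859.47 ≈ 317.78 mm.
Setup B: H = 12²/(2.5×0.005) + 12 ≈ 11532.0 mm; DoF = Df − Dn = 1909.91 − 1436.93 ≈ 472.98 mm.
Ratio = 472.98 / 317.78 ≈ 1.49.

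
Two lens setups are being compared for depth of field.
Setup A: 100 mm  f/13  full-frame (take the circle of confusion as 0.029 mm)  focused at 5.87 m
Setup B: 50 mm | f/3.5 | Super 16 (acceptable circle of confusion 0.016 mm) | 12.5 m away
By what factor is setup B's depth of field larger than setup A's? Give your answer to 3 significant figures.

Setup A: H = 100²/(13×0.029) + 100 ≈ 26625.2 mm; DoF = Df − Dn = 7501.9 − 4821.2 ≈ 2680.7 mm.
Setup B: H = 50²/(3.5×0.016) + 50 ≈ 44692.9 mm; DoF = Df − Dn = 17334.1 − 9774.2 ≈ 7559.9 mm.
Ratio = 7559.9 / 2680.7 ≈ 2.82.

2.82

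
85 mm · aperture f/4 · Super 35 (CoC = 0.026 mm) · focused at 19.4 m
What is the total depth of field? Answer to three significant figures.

11.7 m

Hyperfocal distance H = f²/(N·c) + f = 85²/(4 × 0.026) + 85 = 7225/0.104 + 85 ≈ 69556.2 mm ≈ 69.56 m.
Near limit Dn = s·(H − f)/(H + s − 2f) = 19400 × (69556.2 − 85) / (69556.2 + 19400 − 2 × 85) = 19400 × 69471.2 / 88786.2 ≈ 15180 mm.
Far limit Df = s·(H − f)/(H − s) = 19400 × (69556.2 − 85) / (69556.2 − 19400) = 19400 × 69471.2 / 50156.2 ≈ 26871 mm.
Depth of field = Df − Dn = 26871 − 15180 ≈ 11691 mm ≈ 11.7 m.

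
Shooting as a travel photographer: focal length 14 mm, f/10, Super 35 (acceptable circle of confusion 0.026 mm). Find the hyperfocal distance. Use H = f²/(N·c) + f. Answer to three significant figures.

0.768 m

Hyperfocal distance H = f²/(N·c) + f = 14²/(10 × 0.026) + 14 = 196/0.26 + 14 ≈ 767.8 mm ≈ 0.768 m.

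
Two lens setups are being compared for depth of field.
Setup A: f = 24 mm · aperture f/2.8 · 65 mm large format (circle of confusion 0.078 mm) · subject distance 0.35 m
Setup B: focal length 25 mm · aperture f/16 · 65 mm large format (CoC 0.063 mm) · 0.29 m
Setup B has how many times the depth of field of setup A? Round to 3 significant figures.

Setup A: H = 24²/(2.8×0.078) + 24 ≈ 2661.4 mm; DoF = Df − Dn = 399.365 − 311.496 ≈ 87.869 mm.
Setup B: H = 25²/(16×0.063) + 25 ≈ 645.0 mm; DoF = Df − Dn = 506.45 − 203.17 ≈ 303.28 mm.
Ratio = 303.28 / 87.869 ≈ 3.45.

3.45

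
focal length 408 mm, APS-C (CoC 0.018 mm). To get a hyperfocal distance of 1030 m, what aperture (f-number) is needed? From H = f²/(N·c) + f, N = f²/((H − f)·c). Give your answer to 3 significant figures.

f/8.98

Rearrange H = f²/(N·c) + f for N: N = f² / ((H − f)·c).
N = 408² / ((1030000 − 408) × 0.018) = 166464 / 18533 ≈ 8.98.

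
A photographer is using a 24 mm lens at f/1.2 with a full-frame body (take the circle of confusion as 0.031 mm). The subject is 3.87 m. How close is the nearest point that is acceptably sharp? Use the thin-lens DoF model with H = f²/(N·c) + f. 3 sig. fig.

Hyperfocal distance H = f²/(N·c) + f = 24²/(1.2 × 0.031) + 24 = 576/0.0372 + 24 ≈ 15507.9 mm ≈ 15.51 m.
Near limit Dn = s·(H − f)/(H + s − 2f) = 3870 × (15507.9 − 24) / (15507.9 + 3870 − 2 × 24) = 3870 × 15483.9 / 19329.9 ≈ 3100.0 mm ≈ 3.10 m.

3.10 m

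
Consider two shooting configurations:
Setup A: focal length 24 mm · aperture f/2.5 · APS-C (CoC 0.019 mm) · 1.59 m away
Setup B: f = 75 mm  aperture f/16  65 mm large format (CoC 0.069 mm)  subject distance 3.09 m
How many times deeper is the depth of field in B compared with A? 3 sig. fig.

13.5

Setup A: H = 24²/(2.5×0.019) + 24 ≈ 12150.3 mm; DoF = Df − Dn = 1825.78 − 1408.15 ≈ 417.63 mm.
Setup B: H = 75²/(16×0.069) + 75 ≈ 5170.1 mm; DoF = Df − Dn = 7568.8 − 1941.3 ≈ 5627.5 mm.
Ratio = 5627.5 / 417.63 ≈ 13.5.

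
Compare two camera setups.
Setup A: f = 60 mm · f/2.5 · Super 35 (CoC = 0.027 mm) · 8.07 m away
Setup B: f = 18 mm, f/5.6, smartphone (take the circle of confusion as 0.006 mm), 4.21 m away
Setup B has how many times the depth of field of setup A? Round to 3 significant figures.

Setup A: H = 60²/(2.5×0.027) + 60 ≈ 53393.3 mm; DoF = Df − Dn = 9496.2 − 7016.2 ≈ 2480.0 mm.
Setup B: H = 18²/(5.6×0.006) + 18 ≈ 9660.9 mm; DoF = Df − Dn = 7447.7 − 2934.4 ≈ 4513.3 mm.
Ratio = 4513.3 / 2480.0 ≈ 1.82.

1.82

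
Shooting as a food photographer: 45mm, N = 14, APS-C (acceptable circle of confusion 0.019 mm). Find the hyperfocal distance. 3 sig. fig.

Hyperfocal distance H = f²/(N·c) + f = 45²/(14 × 0.019) + 45 = 2025/0.266 + 45 ≈ 7657.8 mm ≈ 7.66 m.

7.66 m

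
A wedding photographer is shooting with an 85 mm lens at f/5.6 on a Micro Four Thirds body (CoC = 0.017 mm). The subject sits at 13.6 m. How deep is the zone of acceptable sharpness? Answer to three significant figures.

5.00 m

Hyperfocal distance H = f²/(N·c) + f = 85²/(5.6 × 0.017) + 85 = 7225/0.0952 + 85 ≈ 75977.9 mm ≈ 75.98 m.
Near limit Dn = s·(H − f)/(H + s − 2f) = 13600 × (75977.9 − 85) / (75977.9 + 13600 − 2 × 85) = 13600 × 75892.9 / 89407.9 ≈ 11544.2 mm.
Far limit Df = s·(H − f)/(H − s) = 13600 × (75977.9 − 85) / (75977.9 − 13600) = 13600 × 75892.9 / 62377.9 ≈ 16546.6 mm.
Depth of field = Df − Dn = 16546.6 − 11544.2 ≈ 5002.4 mm ≈ 5.00 m.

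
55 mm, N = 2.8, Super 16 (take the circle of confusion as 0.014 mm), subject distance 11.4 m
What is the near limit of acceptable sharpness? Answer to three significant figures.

Hyperfocal distance H = f²/(N·c) + f = 55²/(2.8 × 0.014) + 55 = 3025/0.0392 + 55 ≈ 77223.4 mm ≈ 77.22 m.
Near limit Dn = s·(H − f)/(H + s − 2f) = 11400 × (77223.4 − 55) / (77223.4 + 11400 − 2 × 55) = 11400 × 77168.4 / 88513.4 ≈ 9938.8 mm ≈ 9.94 m.

9.94 m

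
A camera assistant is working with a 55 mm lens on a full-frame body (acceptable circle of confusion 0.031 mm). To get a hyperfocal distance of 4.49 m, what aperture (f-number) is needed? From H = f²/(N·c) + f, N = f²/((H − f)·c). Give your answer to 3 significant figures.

Rearrange H = f²/(N·c) + f for N: N = f² / ((H − f)·c).
N = 55² / ((4490 − 55) × 0.031) = 3025 / 137.5 ≈ 22.

f/22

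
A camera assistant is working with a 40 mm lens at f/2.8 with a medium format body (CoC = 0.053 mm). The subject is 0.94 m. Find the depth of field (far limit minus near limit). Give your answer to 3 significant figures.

158 mm

Hyperfocal distance H = f²/(N·c) + f = 40²/(2.8 × 0.053) + 40 = 1600/0.1484 + 40 ≈ 10821.7 mm ≈ 10.82 m.
Near limit Dn = s·(H − f)/(H + s − 2f) = 940 × (10821.7 − 40) / (10821.7 + 940 − 2 × 40) = 940 × 10781.7 / 11681.7 ≈ 867.58 mm.
Far limit Df = s·(H − f)/(H − s) = 940 × (10821.7 − 40) / (10821.7 − 940) = 940 × 10781.7 / 9881.7 ≈ 1025.61 mm.
Depth of field = Df − Dn = 1025.61 − 867.58 ≈ 158.03 mm.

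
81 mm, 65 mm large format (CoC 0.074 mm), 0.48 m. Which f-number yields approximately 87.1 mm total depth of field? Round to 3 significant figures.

f/20

Write h = H − f = f²/(N·c). The thin-lens limits are Dn = s·h/(h + (s−f)) and Df = s·h/(h − (s−f)), so DoF = Df − Dn = 2·s·(s−f)·h / (h² − (s−f)²).
That is a quadratic in h: DoF·h² − 2·s·(s−f)·h − DoF·(s−f)² = 0 ⇒ h = (s−f)·(s + √(s² + DoF²)) / DoF = 399 × (480 + √(480² + 87.1²)) / 87.1 = 399 × (480 + 487.839) / 87.1 ≈ 4433.6 mm.
Then N = f²/(c·h) = 81² / (0.074 × 4433.6) = 6561 / 328.09 ≈ 20.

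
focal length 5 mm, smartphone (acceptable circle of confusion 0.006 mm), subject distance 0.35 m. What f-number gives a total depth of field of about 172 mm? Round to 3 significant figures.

f/2.81

Write h = H − f = f²/(N·c). The thin-lens limits are Dn = s·h/(h + (s−f)) and Df = s·h/(h − (s−f)), so DoF = Df − Dn = 2·s·(s−f)·h / (h² − (s−f)²).
That is a quadratic in h: DoF·h² − 2·s·(s−f)·h − DoF·(s−f)² = 0 ⇒ h = (s−f)·(s + √(s² + DoF²)) / DoF = 345 × (350 + √(350² + 172²)) / 172 = 345 × (350 + 389.979) / 172 ≈ 1484.3 mm.
Then N = f²/(c·h) = 5² / (0.006 × 1484.3) = 25 / 8.9056 ≈ 2.81.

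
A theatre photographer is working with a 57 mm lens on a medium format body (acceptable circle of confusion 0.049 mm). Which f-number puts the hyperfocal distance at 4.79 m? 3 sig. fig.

f/14

Rearrange H = f²/(N·c) + f for N: N = f² / ((H − f)·c).
N = 57² / ((4790 − 57) × 0.049) = 3249 / 231.9 ≈ 14.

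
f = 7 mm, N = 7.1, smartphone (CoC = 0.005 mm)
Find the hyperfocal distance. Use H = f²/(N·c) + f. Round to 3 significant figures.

Hyperfocal distance H = f²/(N·c) + f = 7²/(7.1 × 0.005) + 7 = 49/0.0355 + 7 ≈ 1387.3 mm ≈ 1.39 m.

1.39 m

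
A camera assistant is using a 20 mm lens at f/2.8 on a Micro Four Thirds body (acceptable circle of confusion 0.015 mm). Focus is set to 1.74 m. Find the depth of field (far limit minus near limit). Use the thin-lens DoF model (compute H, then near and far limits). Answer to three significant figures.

Hyperfocal distance H = f²/(N·c) + f = 20²/(2.8 × 0.015) + 20 = 400/0.042 + 20 ≈ 9543.8 mm ≈ 9.544 m.
Near limit Dn = s·(H − f)/(H + s − 2f) = 1740 × (9543.8 − 20) / (9543.8 + 1740 − 2 × 20) = 1740 × 9523.8 / 11243.8 ≈ 1473.83 mm.
Far limit Df = s·(H − f)/(H − s) = 1740 × (9543.8 − 20) / (9543.8 − 1740) = 1740 × 9523.8 / 7803.8 ≈ 2123.51 mm.
Depth of field = Df − Dn = 2123.51 − 1473.83 ≈ 649.68 mm ≈ 0.650 m.

0.650 m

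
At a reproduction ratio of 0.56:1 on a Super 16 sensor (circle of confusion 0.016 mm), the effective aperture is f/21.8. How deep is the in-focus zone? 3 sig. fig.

2.22 mm

At magnification m, DoF ≈ 2·N_eff·c/m² = 2 × 21.8 × 0.016 / 0.56² = 0.6976 / 0.3136 ≈ 2.22 mm.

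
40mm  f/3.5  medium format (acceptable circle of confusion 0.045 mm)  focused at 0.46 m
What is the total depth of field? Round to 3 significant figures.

38.1 mm

Hyperfocal distance H = f²/(N·c) + f = 40²/(3.5 × 0.045) + 40 = 1600/0.1575 + 40 ≈ 10198.7 mm ≈ 10.20 m.
Near limit Dn = s·(H − f)/(H + s − 2f) = 460 × (10198.7 − 40) / (10198.7 + 460 − 2 × 40) = 460 × 10158.7 / 10578.7 ≈ 441.737 mm.
Far limit Df = s·(H − f)/(H − s) = 460 × (10198.7 − 40) / (10198.7 − 460) = 460 × 10158.7 / 9738.7 ≈ 479.838 mm.
Depth of field = Df − Dn = 479.838 − 441.737 ≈ 38.101 mm.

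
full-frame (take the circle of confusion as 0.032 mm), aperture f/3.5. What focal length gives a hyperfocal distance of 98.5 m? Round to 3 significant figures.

From H = f²/(N·c) + f, with f ≪ H: f ≈ √(H·N·c) = √(98500 × 3.5 × 0.032) = √11032 ≈ 105.0 mm.
The +f correction barely moves this — solving exactly, f² + N·c·f − N·c·H = 0 ⇒ f = (−N·c + √((N·c)² + 4·N·c·H))/2 = (−0.112 + √44128)/2 ≈ 104.98 mm, so f ≈ 105 mm.

105 mm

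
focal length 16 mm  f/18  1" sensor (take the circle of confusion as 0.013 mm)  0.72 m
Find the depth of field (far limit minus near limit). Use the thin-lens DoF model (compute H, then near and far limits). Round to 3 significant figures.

1.58 m

Hyperfocal distance H = f²/(N·c) + f = 16²/(18 × 0.013) + 16 = 256/0.234 + 16 ≈ 1110.0 mm ≈ 1.110 m.
Near limit Dn = s·(H − f)/(H + s − 2f) = 720 × (1110.0 − 16) / (1110.0 + 720 − 2 × 16) = 720 × 1094.0 / 1798.0 ≈ 438.1 mm.
Far limit Df = s·(H − f)/(H − s) = 720 × (1110.0 − 16) / (1110.0 − 720) = 720 × 1094.0 / 390.0 ≈ 2019.6 mm.
Depth of field = Df − Dn = 2019.6 − 438.1 ≈ 1581.5 mm ≈ 1.58 m.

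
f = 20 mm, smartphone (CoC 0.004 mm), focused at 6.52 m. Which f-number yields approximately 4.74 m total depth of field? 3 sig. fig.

Write h = H − f = f²/(N·c). The thin-lens limits are Dn = s·h/(h + (s−f)) and Df = s·h/(h − (s−f)), so DoF = Df − Dn = 2·s·(s−f)·h / (h² − (s−f)²).
That is a quadratic in h: DoF·h² − 2·s·(s−f)·h − DoF·(s−f)² = 0 ⇒ h = (s−f)·(s + √(s² + DoF²)) / DoF = 6500 × (6520 + √(6520² + 4740²)) / 4740 = 6500 × (6520 + 8060.89) / 4740 ≈ 19995 mm.
Then N = f²/(c·h) = 20² / (0.004 × 19995) = 400 / 79.980 ≈ 5.

f/5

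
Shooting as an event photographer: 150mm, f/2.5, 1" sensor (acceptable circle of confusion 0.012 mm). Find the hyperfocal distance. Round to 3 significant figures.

Hyperfocal distance H = f²/(N·c) + f = 150²/(2.5 × 0.012) + 150 = 22500/0.03 + 150 ≈ 750150.0 mm ≈ 750 m.

750 m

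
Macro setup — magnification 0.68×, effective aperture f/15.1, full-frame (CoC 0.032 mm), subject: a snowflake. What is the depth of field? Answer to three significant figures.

At magnification m, DoF ≈ 2·N_eff·c/m² = 2 × 15.1 × 0.032 / 0.68² = 0.9664 / 0.4624 ≈ 2.09 mm.

2.09 mm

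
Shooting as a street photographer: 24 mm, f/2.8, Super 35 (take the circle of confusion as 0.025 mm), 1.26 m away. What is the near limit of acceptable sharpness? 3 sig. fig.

1.10 m

Hyperfocal distance H = f²/(N·c) + f = 24²/(2.8 × 0.025) + 24 = 576/0.07 + 24 ≈ 8252.6 mm ≈ 8.253 m.
Near limit Dn = s·(H − f)/(H + s − 2f) = 1260 × (8252.6 − 24) / (8252.6 + 1260 − 2 × 24) = 1260 × 8228.6 / 9464.6 ≈ 1095.5 mm ≈ 1.10 m.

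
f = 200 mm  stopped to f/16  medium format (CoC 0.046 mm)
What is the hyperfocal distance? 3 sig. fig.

54.5 m

Hyperfocal distance H = f²/(N·c) + f = 200²/(16 × 0.046) + 200 = 40000/0.736 + 200 ≈ 54547.8 mm ≈ 54.5 m.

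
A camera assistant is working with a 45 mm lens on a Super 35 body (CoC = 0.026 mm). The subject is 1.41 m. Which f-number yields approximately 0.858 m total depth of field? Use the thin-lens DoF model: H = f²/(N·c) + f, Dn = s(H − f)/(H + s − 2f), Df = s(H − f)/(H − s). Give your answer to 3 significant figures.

f/16

Write h = H − f = f²/(N·c). The thin-lens limits are Dn = s·h/(h + (s−f)) and Df = s·h/(h − (s−f)), so DoF = Df − Dn = 2·s·(s−f)·h / (h² − (s−f)²).
That is a quadratic in h: DoF·h² − 2·s·(s−f)·h − DoF·(s−f)² = 0 ⇒ h = (s−f)·(s + √(s² + DoF²)) / DoF = 1365 × (1410 + √(1410² + 858²)) / 858 = 1365 × (1410 + 1650.53) / 858 ≈ 4869.0 mm.
Then N = f²/(c·h) = 45² / (0.026 × 4869.0) = 2025 / 126.59 ≈ 16.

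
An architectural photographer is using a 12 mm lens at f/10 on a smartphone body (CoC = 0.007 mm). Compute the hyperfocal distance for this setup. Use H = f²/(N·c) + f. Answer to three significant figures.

Hyperfocal distance H = f²/(N·c) + f = 12²/(10 × 0.007) + 12 = 144/0.07 + 12 ≈ 2069.1 mm ≈ 2.07 m.

2.07 m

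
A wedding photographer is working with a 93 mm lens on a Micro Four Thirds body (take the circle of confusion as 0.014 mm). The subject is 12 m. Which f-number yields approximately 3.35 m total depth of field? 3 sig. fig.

Write h = H − f = f²/(N·c). The thin-lens limits are Dn = s·h/(h + (s−f)) and Df = s·h/(h − (s−f)), so DoF = Df − Dn = 2·s·(s−f)·h / (h² − (s−f)²).
That is a quadratic in h: DoF·h² − 2·s·(s−f)·h − DoF·(s−f)² = 0 ⇒ h = (s−f)·(s + √(s² + DoF²)) / DoF = 11907 × (12000 + √(12000² + 3350²)) / 3350 = 11907 × (12000 + 12458.8) / 3350 ≈ 86935 mm.
Then N = f²/(c·h) = 93² / (0.014 × 86935) = 8649 / 1217.1 ≈ 7.11.

f/7.11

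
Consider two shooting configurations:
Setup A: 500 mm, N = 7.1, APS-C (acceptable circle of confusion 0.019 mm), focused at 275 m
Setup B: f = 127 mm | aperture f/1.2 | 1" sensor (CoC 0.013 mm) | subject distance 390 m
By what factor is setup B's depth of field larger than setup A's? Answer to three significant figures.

Setup A: H = 500²/(7.1×0.019) + 500 ≈ 1853724.6 mm; DoF = Df − Dn = 322815 − 239522 ≈ 83293 mm.
Setup B: H = 127²/(1.2×0.013) + 127 ≈ 1034037.3 mm; DoF = Df − Dn = 626090 − 283207 ≈ 342883 mm.
Ratio = 342883 / 83293 ≈ 4.12.

4.12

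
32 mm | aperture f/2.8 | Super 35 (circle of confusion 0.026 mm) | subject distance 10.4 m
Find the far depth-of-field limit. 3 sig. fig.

39.6 m

Hyperfocal distance H = f²/(N·c) + f = 32²/(2.8 × 0.026) + 32 = 1024/0.0728 + 32 ≈ 14097.9 mm ≈ 14.10 m.
Far limit Df = s·(H − f)/(H − s) = 10400 × (14097.9 − 32) / (14097.9 − 10400) = 10400 × 14065.9 / 3697.9 ≈ 39559 mm ≈ 39.6 m.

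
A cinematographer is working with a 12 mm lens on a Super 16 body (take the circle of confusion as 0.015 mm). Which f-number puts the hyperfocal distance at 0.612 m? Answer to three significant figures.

f/16

Rearrange H = f²/(N·c) + f for N: N = f² / ((H − f)·c).
N = 12² / ((612 − 12) × 0.015) = 144 / 9.000 ≈ 16.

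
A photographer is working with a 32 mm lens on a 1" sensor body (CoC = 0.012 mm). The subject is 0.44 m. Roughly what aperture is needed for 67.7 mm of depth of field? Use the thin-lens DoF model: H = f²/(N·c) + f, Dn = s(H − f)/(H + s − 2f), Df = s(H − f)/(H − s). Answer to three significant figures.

f/16

Write h = H − f = f²/(N·c). The thin-lens limits are Dn = s·h/(h + (s−f)) and Df = s·h/(h − (s−f)), so DoF = Df − Dn = 2·s·(s−f)·h / (h² − (s−f)²).
That is a quadratic in h: DoF·h² − 2·s·(s−f)·h − DoF·(s−f)² = 0 ⇒ h = (s−f)·(s + √(s² + DoF²)) / DoF = 408 × (440 + √(440² + 67.7²)) / 67.7 = 408 × (440 + 445.178) / 67.7 ≈ 5334.6 mm.
Then N = f²/(c·h) = 32² / (0.012 × 5334.6) = 1024 / 64.015 ≈ 16.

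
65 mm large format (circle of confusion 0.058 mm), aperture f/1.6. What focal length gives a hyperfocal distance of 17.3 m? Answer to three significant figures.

From H = f²/(N·c) + f, with f ≪ H: f ≈ √(H·N·c) = √(17300 × 1.6 × 0.058) = √1605.4 ≈ 40.07 mm.
Exact: f² + N·c·f − N·c·H = 0 ⇒ f = (−N·c + √((N·c)² + 4·N·c·H))/2 = (−0.0928 + √6421.8)/2 ≈ 40.022 mm ≈ 40.0 mm.

40.0 mm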